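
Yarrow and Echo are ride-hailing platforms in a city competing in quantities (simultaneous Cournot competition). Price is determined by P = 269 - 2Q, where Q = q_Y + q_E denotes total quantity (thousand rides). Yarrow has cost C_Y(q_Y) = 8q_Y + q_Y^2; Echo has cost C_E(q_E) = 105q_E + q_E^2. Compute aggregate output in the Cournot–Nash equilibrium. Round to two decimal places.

53.13

Yarrow's profit: π_Y = (269 - 2Q)q_Y - (8q_Y + q_Y²). Setting ∂π_Y/∂q_Y = 0: 261 - 6q_Y - 2(q_E) = 0.
Echo's first-order condition: 164 - 6q_E - 2(q_Y) = 0.
So q_Y = (261 - 2q_E)/6 and q_E = (164 - 2q_Y)/6.
Substituting one into the other gives q_Y = 619/16 and q_E = 231/16.
Total output Q = 619/16 + 231/16 = 425/8.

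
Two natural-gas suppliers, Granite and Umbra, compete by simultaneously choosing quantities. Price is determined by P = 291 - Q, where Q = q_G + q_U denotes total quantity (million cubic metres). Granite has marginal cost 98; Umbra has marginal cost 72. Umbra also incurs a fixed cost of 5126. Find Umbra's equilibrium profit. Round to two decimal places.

Granite's profit: π_G = (291 - Q)q_G - (98q_G). Setting ∂π_G/∂q_G = 0: 193 - 2q_G - (q_U) = 0.
Umbra's first-order condition: 219 - 2q_U - (q_G) = 0.
So q_G = (193 - q_U)/2 and q_U = (219 - q_G)/2.
Substituting one into the other gives q_G = 167/3 and q_U = 245/3.
Price P = 291 - 412/3 = 461/3.
Umbra's profit: (461/3 - 72)·(245/3) - 5126 = 1543.4444.

1543.44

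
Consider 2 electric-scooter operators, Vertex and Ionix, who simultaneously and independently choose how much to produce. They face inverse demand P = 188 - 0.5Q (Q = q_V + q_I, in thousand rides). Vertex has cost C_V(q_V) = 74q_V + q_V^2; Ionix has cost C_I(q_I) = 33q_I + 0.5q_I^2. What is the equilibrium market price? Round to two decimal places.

139.43

Vertex's profit: π_V = (188 - 0.5Q)q_V - (74q_V + q_V²). Setting ∂π_V/∂q_V = 0: 114 - 3q_V - (1/2)(q_I) = 0.
Ionix's first-order condition: 155 - 2q_I - (1/2)(q_V) = 0.
Rearranging gives the reaction functions q_V = (114 - (1/2)q_I)/3 and q_I = (155 - (1/2)q_V)/2.
Substituting one into the other gives q_V = 602/23 and q_I = 1632/23.
Total output Q = 97.1304, so price P = 188 - (1/2)·97.1304 = 139.4348.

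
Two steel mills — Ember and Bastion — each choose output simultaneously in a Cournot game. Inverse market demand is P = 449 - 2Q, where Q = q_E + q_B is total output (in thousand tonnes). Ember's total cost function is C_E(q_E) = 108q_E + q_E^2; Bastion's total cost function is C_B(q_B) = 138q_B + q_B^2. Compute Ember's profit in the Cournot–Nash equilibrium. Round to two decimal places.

5940.75

Ember's profit: π_E = (449 - 2Q)q_E - (108q_E + q_E²). Setting ∂π_E/∂q_E = 0: 341 - 6q_E - 2(q_B) = 0.
Bastion's first-order condition: 311 - 6q_B - 2(q_E) = 0.
So q_E = (341 - 2q_B)/6 and q_B = (311 - 2q_E)/6.
Solving the pair: q_E = 89/2, q_B = 37.
Price P = 449 - 2·(163/2) = 286.
Ember's profit: 286·(89/2) - 108·(89/2) - (89/2)² = 5940.7500.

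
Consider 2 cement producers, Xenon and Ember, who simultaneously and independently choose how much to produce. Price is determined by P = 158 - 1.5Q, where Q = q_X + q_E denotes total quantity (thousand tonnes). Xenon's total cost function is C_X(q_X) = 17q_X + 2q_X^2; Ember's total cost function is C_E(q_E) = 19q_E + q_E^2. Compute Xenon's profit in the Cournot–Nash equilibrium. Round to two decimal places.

Xenon's profit: π_X = (158 - 1.5Q)q_X - (17q_X + 2q_X²). Setting ∂π_X/∂q_X = 0: 141 - 7q_X - (3/2)(q_E) = 0.
Ember's first-order condition: 139 - 5q_E - (3/2)(q_X) = 0.
Rearranging gives the reaction functions q_X = (141 - (3/2)q_E)/7 and q_E = (139 - (3/2)q_X)/5.
Substituting one into the other gives q_X = 1986/131 and q_E = 23.2519.
Price P = 158 - (3/2)·38.4122 = 100.3817.
Xenon's profit: 100.3817·(1986/131) - 17·(1986/131) - 2(1986/131)² = 804.4220.

804.42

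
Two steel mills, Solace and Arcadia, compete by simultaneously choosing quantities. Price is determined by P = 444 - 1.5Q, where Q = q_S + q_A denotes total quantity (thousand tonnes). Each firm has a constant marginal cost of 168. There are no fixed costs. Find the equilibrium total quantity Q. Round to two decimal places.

A representative firm's profit is π_i = q_i(444 - 1.5Q) - 168q_i.
Setting ∂π_i/∂q_i = 0 with rivals' quantities fixed: 276 - 3q_i - (3/2)q_j = 0.
By symmetry each firm produces the same amount; substituting q_j = q_i yields q_i = 276/(9/2) = 184/3.
Total output Q = 184/3 + 184/3 = 368/3.

122.67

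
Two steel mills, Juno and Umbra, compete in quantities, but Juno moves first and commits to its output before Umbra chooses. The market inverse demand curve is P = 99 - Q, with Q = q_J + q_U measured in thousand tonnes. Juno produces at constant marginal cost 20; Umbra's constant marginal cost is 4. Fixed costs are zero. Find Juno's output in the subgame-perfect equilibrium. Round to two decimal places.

The follower Umbra best-responds to any q_J: π_U = (99 - Q)q_U - 4q_U.
Follower FOC: 95 - q_J - 2q_U = 0, so q_U(q_J) = (95 - q_J)/2.
The leader anticipates this reaction. Substituting into P = 99 - Q gives P = 103/2 - (1/2)q_J, so π_J = (103/2 - (1/2)q_J)q_J - 20q_J.
The leader's first-order condition 63/2 - q_J = 0 yields q_J = 63/2.
Then q_U = (95 - 63/2)/2 = 127/4.

31.50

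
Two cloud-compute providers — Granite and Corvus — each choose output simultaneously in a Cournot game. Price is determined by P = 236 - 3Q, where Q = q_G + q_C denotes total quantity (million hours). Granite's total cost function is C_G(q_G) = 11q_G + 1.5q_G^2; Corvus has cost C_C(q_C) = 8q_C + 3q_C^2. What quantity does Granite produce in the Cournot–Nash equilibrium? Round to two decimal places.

20.36

Granite's profit: π_G = (236 - 3Q)q_G - (11q_G + (3/2)q_G²). Setting ∂π_G/∂q_G = 0: 225 - 9q_G - 3(q_C) = 0.
Corvus's profit: π_C = (236 - 3Q)q_C - (8q_C + 3q_C²). Setting ∂π_C/∂q_C = 0: 228 - 12q_C - 3(q_G) = 0.
So q_G = (225 - 3q_C)/9 and q_C = (228 - 3q_G)/12.
Substituting one into the other gives q_G = 224/11 and q_C = 153/11.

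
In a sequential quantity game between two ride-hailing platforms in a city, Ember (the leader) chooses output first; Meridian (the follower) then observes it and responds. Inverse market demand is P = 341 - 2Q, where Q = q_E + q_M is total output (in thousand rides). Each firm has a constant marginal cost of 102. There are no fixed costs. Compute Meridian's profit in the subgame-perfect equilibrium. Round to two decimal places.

Solve by backward induction. Given q_E, the follower Meridian maximises π_M = (341 - 2q_E - 2q_M)q_M - 102q_M.
Follower FOC: 239 - 2q_E - 4q_M = 0, so q_M(q_E) = (239 - 2q_E)/4.
The leader anticipates this reaction. Substituting into P = 341 - 2Q gives P = 443/2 - q_E, so π_E = (443/2 - q_E)q_E - 102q_E.
The leader's first-order condition 239/2 - 2q_E = 0 yields q_E = 239/4.
Then q_M = (239 - 2·(239/4))/4 = 239/8.
Price P = 341 - 2·(717/8) = 647/4.
Meridian's profit: (647/4 - 102)·(239/8) = 1785.0313.

1785.03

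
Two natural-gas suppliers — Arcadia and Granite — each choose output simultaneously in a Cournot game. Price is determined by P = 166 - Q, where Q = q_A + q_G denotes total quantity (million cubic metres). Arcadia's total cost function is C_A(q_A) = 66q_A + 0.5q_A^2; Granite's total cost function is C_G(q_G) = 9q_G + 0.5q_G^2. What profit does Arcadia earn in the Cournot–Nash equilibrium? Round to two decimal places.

Arcadia's profit: π_A = (166 - Q)q_A - (66q_A + (1/2)q_A²). Setting ∂π_A/∂q_A = 0: 100 - 3q_A - (q_G) = 0.
Granite's profit: π_G = (166 - Q)q_G - (9q_G + (1/2)q_G²). Setting ∂π_G/∂q_G = 0: 157 - 3q_G - (q_A) = 0.
So q_A = (100 - q_G)/3 and q_G = (157 - q_A)/3.
Substituting one into the other gives q_A = 143/8 and q_G = 371/8.
Price P = 166 - 257/4 = 407/4.
Arcadia's profit: (407/4)·(143/8) - 66·(143/8) - (1/2)(143/8)² = 479.2734.

479.27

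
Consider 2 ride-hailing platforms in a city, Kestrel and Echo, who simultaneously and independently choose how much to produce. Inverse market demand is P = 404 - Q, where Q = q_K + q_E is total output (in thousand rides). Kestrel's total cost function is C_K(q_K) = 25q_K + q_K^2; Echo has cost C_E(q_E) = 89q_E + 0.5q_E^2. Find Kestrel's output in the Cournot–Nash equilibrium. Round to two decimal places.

74.73

Kestrel's profit: π_K = (404 - Q)q_K - (25q_K + q_K²). Setting ∂π_K/∂q_K = 0: 379 - 4q_K - (q_E) = 0.
Echo's first-order condition: 315 - 3q_E - (q_K) = 0.
Rearranging gives the reaction functions q_K = (379 - q_E)/4 and q_E = (315 - q_K)/3.
Substituting one into the other gives q_K = 822/11 and q_E = 881/11.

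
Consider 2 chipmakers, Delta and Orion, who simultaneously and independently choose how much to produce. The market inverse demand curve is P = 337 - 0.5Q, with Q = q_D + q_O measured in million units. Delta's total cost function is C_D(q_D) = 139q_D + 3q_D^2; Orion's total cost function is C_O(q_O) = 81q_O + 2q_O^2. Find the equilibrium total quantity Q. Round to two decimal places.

73.53

Delta's profit: π_D = (337 - 0.5Q)q_D - (139q_D + 3q_D²). Setting ∂π_D/∂q_D = 0: 198 - 7q_D - (1/2)(q_O) = 0.
Orion's first-order condition: 256 - 5q_O - (1/2)(q_D) = 0.
Best responses: q_D = (198 - (1/2)q_O)/7, q_O = (256 - (1/2)q_D)/5.
Substituting one into the other gives q_D = 24.8058 and q_O = 48.7194.
Total output Q = 24.8058 + 48.7194 = 73.5252.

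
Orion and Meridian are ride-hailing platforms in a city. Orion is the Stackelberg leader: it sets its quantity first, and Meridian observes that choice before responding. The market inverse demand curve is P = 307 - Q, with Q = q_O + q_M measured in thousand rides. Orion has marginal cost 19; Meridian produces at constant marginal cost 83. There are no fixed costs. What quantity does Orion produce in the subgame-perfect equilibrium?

The follower Meridian best-responds to any q_O: π_M = (307 - Q)q_M - 83q_M.
Setting the follower's marginal profit to zero, 224 - q_O - 2q_M = 0, i.e. q_M = (224 - q_O)/2.
Orion substitutes q_M(q_O) into its own profit: π_O = q_O(307 - q_O - (224 - q_O)/2) - 19q_O = (195 - (1/2)q_O)q_O - 19q_O.
Maximising: ∂π_O/∂q_O = 176 - q_O = 0, giving q_O = 176.
Then q_M = (224 - 176)/2 = 24.

176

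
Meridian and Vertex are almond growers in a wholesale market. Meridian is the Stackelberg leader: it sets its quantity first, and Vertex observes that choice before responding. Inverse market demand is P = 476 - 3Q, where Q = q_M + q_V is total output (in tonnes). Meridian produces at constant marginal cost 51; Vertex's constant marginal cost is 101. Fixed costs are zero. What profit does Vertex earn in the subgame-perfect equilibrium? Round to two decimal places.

1575.52

Solve by backward induction. Given q_M, the follower Vertex maximises π_V = (476 - 3q_M - 3q_V)q_V - 101q_V.
Follower FOC: 375 - 3q_M - 6q_V = 0, so q_V(q_M) = (375 - 3q_M)/6.
The leader anticipates this reaction. Substituting into P = 476 - 3Q gives P = 577/2 - (3/2)q_M, so π_M = (577/2 - (3/2)q_M)q_M - 51q_M.
The leader's first-order condition 475/2 - 3q_M = 0 yields q_M = 475/6.
Then q_V = (375 - 3·(475/6))/6 = 275/12.
Price P = 476 - 3·(1225/12) = 679/4.
Vertex's profit: (679/4 - 101)·(275/12) = 1575.5208.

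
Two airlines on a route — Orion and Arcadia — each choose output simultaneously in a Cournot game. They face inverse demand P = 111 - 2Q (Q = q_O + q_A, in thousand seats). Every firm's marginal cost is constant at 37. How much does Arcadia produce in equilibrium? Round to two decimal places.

A representative firm's profit is π_i = q_i(111 - 2Q) - 37q_i.
First-order condition (treating rivals' output as given): 74 - 4q_i - 2q_j = 0.
By symmetry each firm produces the same amount; substituting q_j = q_i yields q_i = 74/6 = 37/3.

12.33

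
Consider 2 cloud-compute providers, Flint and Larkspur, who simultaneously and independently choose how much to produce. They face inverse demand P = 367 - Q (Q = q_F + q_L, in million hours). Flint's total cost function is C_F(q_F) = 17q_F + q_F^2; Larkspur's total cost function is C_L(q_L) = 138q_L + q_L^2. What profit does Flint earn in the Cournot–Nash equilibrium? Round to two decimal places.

12188.81

Flint's profit: π_F = (367 - Q)q_F - (17q_F + q_F²). Setting ∂π_F/∂q_F = 0: 350 - 4q_F - (q_L) = 0.
Larkspur's profit: π_L = (367 - Q)q_L - (138q_L + q_L²). Setting ∂π_L/∂q_L = 0: 229 - 4q_L - (q_F) = 0.
So q_F = (350 - q_L)/4 and q_L = (229 - q_F)/4.
Solving the pair: q_F = 1171/15, q_L = 566/15.
Price P = 367 - 579/5 = 1256/5.
Flint's profit: (1256/5)·(1171/15) - 17·(1171/15) - (1171/15)² = 12188.8089.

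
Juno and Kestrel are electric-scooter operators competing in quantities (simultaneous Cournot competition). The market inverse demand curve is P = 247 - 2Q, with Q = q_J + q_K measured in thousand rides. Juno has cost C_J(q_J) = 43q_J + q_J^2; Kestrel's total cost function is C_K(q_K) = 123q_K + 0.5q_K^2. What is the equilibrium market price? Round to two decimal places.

161.77

Juno's profit: π_J = (247 - 2Q)q_J - (43q_J + q_J²). Setting ∂π_J/∂q_J = 0: 204 - 6q_J - 2(q_K) = 0.
Kestrel's first-order condition: 124 - 5q_K - 2(q_J) = 0.
So q_J = (204 - 2q_K)/6 and q_K = (124 - 2q_J)/5.
Substituting one into the other gives q_J = 386/13 and q_K = 168/13.
Total output Q = 554/13, so price P = 247 - 2·(554/13) = 161.7692.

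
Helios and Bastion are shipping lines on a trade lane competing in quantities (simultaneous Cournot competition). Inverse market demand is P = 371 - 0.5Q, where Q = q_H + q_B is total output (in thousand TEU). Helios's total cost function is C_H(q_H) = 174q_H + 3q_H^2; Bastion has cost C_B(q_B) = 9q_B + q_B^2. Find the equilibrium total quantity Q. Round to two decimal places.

137.13

Helios's profit: π_H = (371 - 0.5Q)q_H - (174q_H + 3q_H²). Setting ∂π_H/∂q_H = 0: 197 - 7q_H - (1/2)(q_B) = 0.
Bastion's profit: π_B = (371 - 0.5Q)q_B - (9q_B + q_B²). Setting ∂π_B/∂q_B = 0: 362 - 3q_B - (1/2)(q_H) = 0.
So q_H = (197 - (1/2)q_B)/7 and q_B = (362 - (1/2)q_H)/3.
Substituting one into the other gives q_H = 1640/83 and q_B = 117.3735.
Total output Q = 1640/83 + 117.3735 = 137.1325.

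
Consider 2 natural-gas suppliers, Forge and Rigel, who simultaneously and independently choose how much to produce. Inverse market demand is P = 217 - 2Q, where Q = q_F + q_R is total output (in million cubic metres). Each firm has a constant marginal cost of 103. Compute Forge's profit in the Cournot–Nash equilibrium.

A representative firm's profit is π_i = q_i(217 - 2Q) - 103q_i.
First-order condition (treating rivals' output as given): 114 - 4q_i - 2q_j = 0.
With identical firms every q_j equals q_i, so q_j = q_i and 114 = 6q_i, giving q_i = 19.
Price P = 217 - 2·38 = 141.
Forge's profit: (141 - 103)·19 = 722.

722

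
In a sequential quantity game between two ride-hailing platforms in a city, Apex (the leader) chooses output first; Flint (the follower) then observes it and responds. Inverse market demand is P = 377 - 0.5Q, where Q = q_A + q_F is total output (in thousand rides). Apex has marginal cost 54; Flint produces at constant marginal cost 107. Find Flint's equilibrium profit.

3362

The follower Flint best-responds to any q_A: π_F = (377 - 0.5Q)q_F - 107q_F.
∂π_F/∂q_F = 270 - (1/2)q_A - q_F = 0 gives the reaction function q_F = (270 - (1/2)q_A).
Apex substitutes q_F(q_A) into its own profit: π_A = q_A(377 - (1/2)q_A - (270 - (1/2)q_A)/2) - 54q_A = (242 - (1/4)q_A)q_A - 54q_A.
Maximising: ∂π_A/∂q_A = 188 - (1/2)q_A = 0, giving q_A = 376.
Then q_F = (270 - (1/2)·376) = 82.
Price P = 377 - (1/2)·458 = 148.
Flint's profit: (148 - 107)·82 = 3362.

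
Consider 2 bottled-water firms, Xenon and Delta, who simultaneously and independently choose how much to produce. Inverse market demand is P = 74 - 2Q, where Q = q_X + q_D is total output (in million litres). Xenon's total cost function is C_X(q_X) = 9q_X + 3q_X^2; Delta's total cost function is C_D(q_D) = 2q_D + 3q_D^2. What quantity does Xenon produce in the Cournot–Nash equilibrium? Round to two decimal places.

Xenon's profit: π_X = (74 - 2Q)q_X - (9q_X + 3q_X²). Setting ∂π_X/∂q_X = 0: 65 - 10q_X - 2(q_D) = 0.
Delta's profit: π_D = (74 - 2Q)q_D - (2q_D + 3q_D²). Setting ∂π_D/∂q_D = 0: 72 - 10q_D - 2(q_X) = 0.
Rearranging gives the reaction functions q_X = (65 - 2q_D)/10 and q_D = (72 - 2q_X)/10.
Substituting one into the other gives q_X = 253/48 and q_D = 295/48.

5.27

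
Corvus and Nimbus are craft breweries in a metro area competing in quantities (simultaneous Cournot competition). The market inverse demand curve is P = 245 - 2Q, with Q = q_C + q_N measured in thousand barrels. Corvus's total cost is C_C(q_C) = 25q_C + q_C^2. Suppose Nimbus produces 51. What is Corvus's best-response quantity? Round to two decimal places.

19.67

With the rival's output fixed at 51, Corvus's profit is π_C = (245 - 2·51 - 2q_C)q_C - (25q_C + q_C²) = (143 - 2q_C)q_C - (25q_C + q_C²).
∂π_C/∂q_C = 118 - 6q_C = 0, so q_C = 59/3.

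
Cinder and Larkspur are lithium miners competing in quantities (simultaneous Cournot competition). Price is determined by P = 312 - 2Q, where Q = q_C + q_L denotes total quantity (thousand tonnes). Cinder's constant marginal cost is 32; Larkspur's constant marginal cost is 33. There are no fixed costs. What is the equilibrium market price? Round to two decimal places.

Cinder's profit: π_C = (312 - 2Q)q_C - (32q_C). Setting ∂π_C/∂q_C = 0: 280 - 4q_C - 2(q_L) = 0.
Larkspur's profit: π_L = (312 - 2Q)q_L - (33q_L). Setting ∂π_L/∂q_L = 0: 279 - 4q_L - 2(q_C) = 0.
Rearranging gives the reaction functions q_C = (280 - 2q_L)/4 and q_L = (279 - 2q_C)/4.
Solving the pair: q_C = 281/6, q_L = 139/3.
Total output Q = 559/6, so price P = 312 - 2·(559/6) = 377/3.

125.67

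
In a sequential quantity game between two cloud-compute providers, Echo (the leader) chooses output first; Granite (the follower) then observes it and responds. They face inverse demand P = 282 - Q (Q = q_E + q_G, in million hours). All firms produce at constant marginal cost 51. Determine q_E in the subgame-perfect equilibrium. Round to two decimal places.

Solve by backward induction. Given q_E, the follower Granite maximises π_G = (282 - q_E - q_G)q_G - 51q_G.
Follower FOC: 231 - q_E - 2q_G = 0, so q_G(q_E) = (231 - q_E)/2.
The leader anticipates this reaction. Substituting into P = 282 - Q gives P = 333/2 - (1/2)q_E, so π_E = (333/2 - (1/2)q_E)q_E - 51q_E.
Maximising: ∂π_E/∂q_E = 231/2 - q_E = 0, giving q_E = 231/2.
Then q_G = (231 - 231/2)/2 = 231/4.

115.50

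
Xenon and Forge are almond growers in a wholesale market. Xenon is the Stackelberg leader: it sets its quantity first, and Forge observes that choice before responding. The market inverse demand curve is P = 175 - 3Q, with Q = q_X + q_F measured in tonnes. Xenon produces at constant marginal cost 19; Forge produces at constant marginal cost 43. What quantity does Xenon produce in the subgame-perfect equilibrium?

The follower Forge best-responds to any q_X: π_F = (175 - 3Q)q_F - 43q_F.
Setting the follower's marginal profit to zero, 132 - 3q_X - 6q_F = 0, i.e. q_F = (132 - 3q_X)/6.
The leader anticipates this reaction. Substituting into P = 175 - 3Q gives P = 109 - (3/2)q_X, so π_X = (109 - (3/2)q_X)q_X - 19q_X.
Maximising: ∂π_X/∂q_X = 90 - 3q_X = 0, giving q_X = 30.
Then q_F = (132 - 3·30)/6 = 7.

30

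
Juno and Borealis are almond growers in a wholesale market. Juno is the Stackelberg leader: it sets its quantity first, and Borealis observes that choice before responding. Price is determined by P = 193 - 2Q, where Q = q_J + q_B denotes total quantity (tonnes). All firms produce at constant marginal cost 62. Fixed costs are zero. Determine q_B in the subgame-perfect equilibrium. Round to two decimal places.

16.38

The follower Borealis best-responds to any q_J: π_B = (193 - 2Q)q_B - 62q_B.
Follower FOC: 131 - 2q_J - 4q_B = 0, so q_B(q_J) = (131 - 2q_J)/4.
The leader anticipates this reaction. Substituting into P = 193 - 2Q gives P = 255/2 - q_J, so π_J = (255/2 - q_J)q_J - 62q_J.
Leader FOC: 131/2 - 2q_J = 0, so q_J = 131/4.
Then q_B = (131 - 2·(131/4))/4 = 131/8.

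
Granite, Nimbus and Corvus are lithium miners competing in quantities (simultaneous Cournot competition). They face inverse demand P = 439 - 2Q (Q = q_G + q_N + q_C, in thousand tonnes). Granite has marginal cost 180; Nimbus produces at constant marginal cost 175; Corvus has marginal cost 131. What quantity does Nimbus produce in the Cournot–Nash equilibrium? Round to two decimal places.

Granite's profit: π_G = (439 - 2Q)q_G - (180q_G). Setting ∂π_G/∂q_G = 0: 259 - 4q_G - 2(q_N + q_C) = 0.
Nimbus's first-order condition: 264 - 4q_N - 2(q_G + q_C) = 0.
Corvus's profit: π_C = (439 - 2Q)q_C - (131q_C). Setting ∂π_C/∂q_C = 0: 308 - 4q_C - 2(q_G + q_N) = 0.
Adding the 3 conditions: 831 − 4Q − 4Q = 0, i.e. Q = 831/8.
Back-substituting: q_G = (259 − 831/4)/2 = 205/8, q_N = (264 − 831/4)/2 = 225/8, q_C = (308 − 831/4)/2 = 401/8.

28.13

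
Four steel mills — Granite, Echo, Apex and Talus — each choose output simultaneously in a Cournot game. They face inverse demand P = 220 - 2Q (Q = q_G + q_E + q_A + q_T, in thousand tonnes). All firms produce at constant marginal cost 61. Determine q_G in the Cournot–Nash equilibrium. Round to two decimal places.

A representative firm's profit is π_i = q_i(220 - 2Q) - 61q_i.
First-order condition (treating rivals' output as given): 159 - 4q_i - 2·Σ_{j≠i} q_j = 0.
By symmetry each firm produces the same amount; substituting Σ_{j≠i} q_j = 3q_i yields q_i = 159/10.

15.90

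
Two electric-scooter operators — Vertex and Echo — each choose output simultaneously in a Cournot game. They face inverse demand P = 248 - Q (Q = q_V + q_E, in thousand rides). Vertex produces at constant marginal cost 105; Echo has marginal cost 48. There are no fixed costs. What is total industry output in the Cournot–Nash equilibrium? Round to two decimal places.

Vertex's profit: π_V = (248 - Q)q_V - (105q_V). Setting ∂π_V/∂q_V = 0: 143 - 2q_V - (q_E) = 0.
Echo's first-order condition: 200 - 2q_E - (q_V) = 0.
So q_V = (143 - q_E)/2 and q_E = (200 - q_V)/2.
Solving the pair: q_V = 86/3, q_E = 257/3.
Total output Q = 86/3 + 257/3 = 343/3.

114.33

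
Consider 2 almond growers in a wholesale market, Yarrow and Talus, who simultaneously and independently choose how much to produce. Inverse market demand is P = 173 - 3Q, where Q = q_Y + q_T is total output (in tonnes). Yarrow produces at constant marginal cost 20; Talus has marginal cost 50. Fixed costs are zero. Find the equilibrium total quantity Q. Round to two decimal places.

Yarrow's profit: π_Y = (173 - 3Q)q_Y - (20q_Y). Setting ∂π_Y/∂q_Y = 0: 153 - 6q_Y - 3(q_T) = 0.
Talus's profit: π_T = (173 - 3Q)q_T - (50q_T). Setting ∂π_T/∂q_T = 0: 123 - 6q_T - 3(q_Y) = 0.
So q_Y = (153 - 3q_T)/6 and q_T = (123 - 3q_Y)/6.
Solving the pair: q_Y = 61/3, q_T = 31/3.
Total output Q = 61/3 + 31/3 = 92/3.

30.67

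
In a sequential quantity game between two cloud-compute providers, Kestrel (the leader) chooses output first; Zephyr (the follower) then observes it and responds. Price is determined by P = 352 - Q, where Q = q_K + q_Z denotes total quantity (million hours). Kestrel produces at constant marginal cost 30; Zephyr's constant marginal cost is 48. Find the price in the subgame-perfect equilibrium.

Solve by backward induction. Given q_K, the follower Zephyr maximises π_Z = (352 - q_K - q_Z)q_Z - 48q_Z.
Follower FOC: 304 - q_K - 2q_Z = 0, so q_Z(q_K) = (304 - q_K)/2.
The leader anticipates this reaction. Substituting into P = 352 - Q gives P = 200 - (1/2)q_K, so π_K = (200 - (1/2)q_K)q_K - 30q_K.
The leader's first-order condition 170 - q_K = 0 yields q_K = 170.
Then q_Z = (304 - 170)/2 = 67.
Total output Q = 237, so price P = 352 - 237 = 115.

115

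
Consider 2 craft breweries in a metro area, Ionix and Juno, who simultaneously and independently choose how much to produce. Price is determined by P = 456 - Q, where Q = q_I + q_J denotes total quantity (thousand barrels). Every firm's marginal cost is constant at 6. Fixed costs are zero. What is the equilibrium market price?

A representative firm's profit is π_i = q_i(456 - Q) - 6q_i.
First-order condition (treating rivals' output as given): 450 - 2q_i - q_j = 0.
By symmetry each firm produces the same amount; substituting q_j = q_i yields q_i = 450/3 = 150.
Total output Q = 300, so price P = 456 - 300 = 156.

156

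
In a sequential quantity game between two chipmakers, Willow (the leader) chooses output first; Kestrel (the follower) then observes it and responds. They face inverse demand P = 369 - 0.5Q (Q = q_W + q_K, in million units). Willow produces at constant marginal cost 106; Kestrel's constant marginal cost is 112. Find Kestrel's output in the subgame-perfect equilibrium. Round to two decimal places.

122.50

Solve by backward induction. Given q_W, the follower Kestrel maximises π_K = (369 - (1/2)q_W - (1/2)q_K)q_K - 112q_K.
∂π_K/∂q_K = 257 - (1/2)q_W - q_K = 0 gives the reaction function q_K = (257 - (1/2)q_W).
The leader anticipates this reaction. Substituting into P = 369 - 0.5Q gives P = 481/2 - (1/4)q_W, so π_W = (481/2 - (1/4)q_W)q_W - 106q_W.
Maximising: ∂π_W/∂q_W = 269/2 - (1/2)q_W = 0, giving q_W = 269.
Then q_K = (257 - (1/2)·269) = 245/2.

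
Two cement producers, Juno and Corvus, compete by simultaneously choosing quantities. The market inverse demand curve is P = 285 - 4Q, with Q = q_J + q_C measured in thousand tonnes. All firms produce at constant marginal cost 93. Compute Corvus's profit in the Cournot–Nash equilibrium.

1024

A representative firm's profit is π_i = q_i(285 - 4Q) - 93q_i.
First-order condition (treating rivals' output as given): 192 - 8q_i - 4q_j = 0.
By symmetry each firm produces the same amount; substituting q_j = q_i yields q_i = 192/12 = 16.
Price P = 285 - 4·32 = 157.
Corvus's profit: (157 - 93)·16 = 1024.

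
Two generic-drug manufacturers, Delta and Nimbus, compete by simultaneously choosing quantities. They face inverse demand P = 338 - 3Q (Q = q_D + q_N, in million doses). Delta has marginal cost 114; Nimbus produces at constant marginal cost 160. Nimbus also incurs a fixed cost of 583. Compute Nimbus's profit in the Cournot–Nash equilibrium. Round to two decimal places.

62.33

Delta's profit: π_D = (338 - 3Q)q_D - (114q_D). Setting ∂π_D/∂q_D = 0: 224 - 6q_D - 3(q_N) = 0.
Nimbus's profit: π_N = (338 - 3Q)q_N - (160q_N). Setting ∂π_N/∂q_N = 0: 178 - 6q_N - 3(q_D) = 0.
Rearranging gives the reaction functions q_D = (224 - 3q_N)/6 and q_N = (178 - 3q_D)/6.
Substituting one into the other gives q_D = 30 and q_N = 44/3.
Price P = 338 - 3·(134/3) = 204.
Nimbus's profit: (204 - 160)·(44/3) - 583 = 187/3.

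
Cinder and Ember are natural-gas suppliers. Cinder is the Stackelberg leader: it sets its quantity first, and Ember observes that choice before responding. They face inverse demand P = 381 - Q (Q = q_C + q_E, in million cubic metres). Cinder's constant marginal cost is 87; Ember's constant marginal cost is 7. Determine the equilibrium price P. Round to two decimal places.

140.50

Solve by backward induction. Given q_C, the follower Ember maximises π_E = (381 - q_C - q_E)q_E - 7q_E.
∂π_E/∂q_E = 374 - q_C - 2q_E = 0 gives the reaction function q_E = (374 - q_C)/2.
The leader anticipates this reaction. Substituting into P = 381 - Q gives P = 194 - (1/2)q_C, so π_C = (194 - (1/2)q_C)q_C - 87q_C.
The leader's first-order condition 107 - q_C = 0 yields q_C = 107.
Then q_E = (374 - 107)/2 = 267/2.
Total output Q = 481/2, so price P = 381 - 481/2 = 281/2.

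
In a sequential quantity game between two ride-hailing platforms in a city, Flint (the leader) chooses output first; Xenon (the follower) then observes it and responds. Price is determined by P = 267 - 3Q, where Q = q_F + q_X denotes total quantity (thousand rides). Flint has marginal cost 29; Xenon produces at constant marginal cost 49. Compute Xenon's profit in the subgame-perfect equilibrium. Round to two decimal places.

Solve by backward induction. Given q_F, the follower Xenon maximises π_X = (267 - 3q_F - 3q_X)q_X - 49q_X.
∂π_X/∂q_X = 218 - 3q_F - 6q_X = 0 gives the reaction function q_X = (218 - 3q_F)/6.
The leader anticipates this reaction. Substituting into P = 267 - 3Q gives P = 158 - (3/2)q_F, so π_F = (158 - (3/2)q_F)q_F - 29q_F.
Leader FOC: 129 - 3q_F = 0, so q_F = 43.
Then q_X = (218 - 3·43)/6 = 89/6.
Price P = 267 - 3·(347/6) = 187/2.
Xenon's profit: (187/2 - 49)·(89/6) = 660.0833.

660.08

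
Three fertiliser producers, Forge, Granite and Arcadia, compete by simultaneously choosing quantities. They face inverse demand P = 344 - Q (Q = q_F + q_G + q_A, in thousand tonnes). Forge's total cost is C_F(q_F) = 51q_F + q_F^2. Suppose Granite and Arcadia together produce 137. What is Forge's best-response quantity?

With rivals' combined output fixed at 137, Forge's profit is π_F = (344 - 137 - q_F)q_F - (51q_F + q_F²) = (207 - q_F)q_F - (51q_F + q_F²).
∂π_F/∂q_F = 156 - 4q_F = 0, so q_F = 39.

39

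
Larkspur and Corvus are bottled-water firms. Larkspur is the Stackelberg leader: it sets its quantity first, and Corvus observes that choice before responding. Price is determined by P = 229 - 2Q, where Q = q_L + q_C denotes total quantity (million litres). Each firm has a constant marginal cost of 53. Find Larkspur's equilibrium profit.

1936

Solve by backward induction. Given q_L, the follower Corvus maximises π_C = (229 - 2q_L - 2q_C)q_C - 53q_C.
Follower FOC: 176 - 2q_L - 4q_C = 0, so q_C(q_L) = (176 - 2q_L)/4.
Larkspur substitutes q_C(q_L) into its own profit: π_L = q_L(229 - 2q_L - (176 - 2q_L)/2) - 53q_L = (141 - q_L)q_L - 53q_L.
The leader's first-order condition 88 - 2q_L = 0 yields q_L = 44.
Then q_C = (176 - 2·44)/4 = 22.
Price P = 229 - 2·66 = 97.
Larkspur's profit: (97 - 53)·44 = 1936.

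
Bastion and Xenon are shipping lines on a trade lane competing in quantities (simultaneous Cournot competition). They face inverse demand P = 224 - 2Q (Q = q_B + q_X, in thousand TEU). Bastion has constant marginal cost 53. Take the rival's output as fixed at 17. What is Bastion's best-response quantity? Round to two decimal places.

34.25

With the rival's output fixed at 17, Bastion's profit is π_B = (224 - 2·17 - 2q_B)q_B - (53q_B) = (190 - 2q_B)q_B - (53q_B).
∂π_B/∂q_B = 137 - 4q_B = 0, so q_B = 137/4.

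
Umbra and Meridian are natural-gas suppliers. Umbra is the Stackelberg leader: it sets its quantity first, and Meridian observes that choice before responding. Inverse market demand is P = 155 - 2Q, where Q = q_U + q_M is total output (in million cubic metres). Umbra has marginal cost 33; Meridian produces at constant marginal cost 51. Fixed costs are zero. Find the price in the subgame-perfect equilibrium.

The follower Meridian best-responds to any q_U: π_M = (155 - 2Q)q_M - 51q_M.
Follower FOC: 104 - 2q_U - 4q_M = 0, so q_M(q_U) = (104 - 2q_U)/4.
Umbra substitutes q_M(q_U) into its own profit: π_U = q_U(155 - 2q_U - (104 - 2q_U)/2) - 33q_U = (103 - q_U)q_U - 33q_U.
The leader's first-order condition 70 - 2q_U = 0 yields q_U = 35.
Then q_M = (104 - 2·35)/4 = 17/2.
Total output Q = 87/2, so price P = 155 - 2·(87/2) = 68.

68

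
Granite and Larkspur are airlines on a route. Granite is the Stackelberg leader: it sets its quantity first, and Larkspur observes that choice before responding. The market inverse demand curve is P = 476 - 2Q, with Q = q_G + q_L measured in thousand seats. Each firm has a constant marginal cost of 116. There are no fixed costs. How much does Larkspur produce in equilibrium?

Solve by backward induction. Given q_G, the follower Larkspur maximises π_L = (476 - 2q_G - 2q_L)q_L - 116q_L.
Setting the follower's marginal profit to zero, 360 - 2q_G - 4q_L = 0, i.e. q_L = (360 - 2q_G)/4.
The leader anticipates this reaction. Substituting into P = 476 - 2Q gives P = 296 - q_G, so π_G = (296 - q_G)q_G - 116q_G.
The leader's first-order condition 180 - 2q_G = 0 yields q_G = 90.
Then q_L = (360 - 2·90)/4 = 45.

45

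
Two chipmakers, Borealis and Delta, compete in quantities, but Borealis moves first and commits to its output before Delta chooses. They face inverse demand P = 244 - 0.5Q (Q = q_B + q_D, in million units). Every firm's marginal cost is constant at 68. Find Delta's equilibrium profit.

Solve by backward induction. Given q_B, the follower Delta maximises π_D = (244 - (1/2)q_B - (1/2)q_D)q_D - 68q_D.
Follower FOC: 176 - (1/2)q_B - q_D = 0, so q_D(q_B) = (176 - (1/2)q_B).
The leader anticipates this reaction. Substituting into P = 244 - 0.5Q gives P = 156 - (1/4)q_B, so π_B = (156 - (1/4)q_B)q_B - 68q_B.
The leader's first-order condition 88 - (1/2)q_B = 0 yields q_B = 176.
Then q_D = (176 - (1/2)·176) = 88.
Price P = 244 - (1/2)·264 = 112.
Delta's profit: (112 - 68)·88 = 3872.

3872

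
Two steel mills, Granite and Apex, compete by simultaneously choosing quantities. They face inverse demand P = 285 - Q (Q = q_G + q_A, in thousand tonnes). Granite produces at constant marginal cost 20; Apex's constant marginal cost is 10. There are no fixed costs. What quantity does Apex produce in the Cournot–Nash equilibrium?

95

Granite's profit: π_G = (285 - Q)q_G - (20q_G). Setting ∂π_G/∂q_G = 0: 265 - 2q_G - (q_A) = 0.
Apex's first-order condition: 275 - 2q_A - (q_G) = 0.
Best responses: q_G = (265 - q_A)/2, q_A = (275 - q_G)/2.
Solving the pair: q_G = 85, q_A = 95.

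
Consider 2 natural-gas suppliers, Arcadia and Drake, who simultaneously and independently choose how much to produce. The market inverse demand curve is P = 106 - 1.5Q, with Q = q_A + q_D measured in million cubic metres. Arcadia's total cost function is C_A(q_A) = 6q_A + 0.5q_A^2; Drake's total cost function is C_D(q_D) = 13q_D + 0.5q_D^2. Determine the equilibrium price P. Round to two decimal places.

53.36

Arcadia's profit: π_A = (106 - 1.5Q)q_A - (6q_A + (1/2)q_A²). Setting ∂π_A/∂q_A = 0: 100 - 4q_A - (3/2)(q_D) = 0.
Drake's first-order condition: 93 - 4q_D - (3/2)(q_A) = 0.
So q_A = (100 - (3/2)q_D)/4 and q_D = (93 - (3/2)q_A)/4.
Substituting one into the other gives q_A = 1042/55 and q_D = 888/55.
Total output Q = 386/11, so price P = 106 - (3/2)·(386/11) = 587/11.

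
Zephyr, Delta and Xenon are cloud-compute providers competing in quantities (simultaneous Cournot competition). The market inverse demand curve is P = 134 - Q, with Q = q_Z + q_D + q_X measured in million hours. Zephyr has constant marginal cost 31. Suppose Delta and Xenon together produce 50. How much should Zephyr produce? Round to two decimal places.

With rivals' combined output fixed at 50, Zephyr's profit is π_Z = (134 - 50 - q_Z)q_Z - (31q_Z) = (84 - q_Z)q_Z - (31q_Z).
∂π_Z/∂q_Z = 53 - 2q_Z = 0, so q_Z = 53/2.

26.50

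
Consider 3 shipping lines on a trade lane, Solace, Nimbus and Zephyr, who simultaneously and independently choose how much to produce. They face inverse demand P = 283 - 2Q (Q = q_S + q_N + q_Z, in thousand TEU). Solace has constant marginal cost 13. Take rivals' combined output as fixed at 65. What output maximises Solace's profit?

With rivals' combined output fixed at 65, Solace's profit is π_S = (283 - 2·65 - 2q_S)q_S - (13q_S) = (153 - 2q_S)q_S - (13q_S).
∂π_S/∂q_S = 140 - 4q_S = 0, so q_S = 35.

35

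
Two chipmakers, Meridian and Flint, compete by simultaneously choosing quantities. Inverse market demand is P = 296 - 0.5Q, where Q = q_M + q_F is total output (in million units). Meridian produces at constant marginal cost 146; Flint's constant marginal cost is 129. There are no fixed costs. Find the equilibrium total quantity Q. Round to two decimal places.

211.33

Meridian's profit: π_M = (296 - 0.5Q)q_M - (146q_M). Setting ∂π_M/∂q_M = 0: 150 - q_M - (1/2)(q_F) = 0.
Flint's profit: π_F = (296 - 0.5Q)q_F - (129q_F). Setting ∂π_F/∂q_F = 0: 167 - q_F - (1/2)(q_M) = 0.
Rearranging gives the reaction functions q_M = (150 - (1/2)q_F) and q_F = (167 - (1/2)q_M).
Solving the pair: q_M = 266/3, q_F = 368/3.
Total output Q = 266/3 + 368/3 = 634/3.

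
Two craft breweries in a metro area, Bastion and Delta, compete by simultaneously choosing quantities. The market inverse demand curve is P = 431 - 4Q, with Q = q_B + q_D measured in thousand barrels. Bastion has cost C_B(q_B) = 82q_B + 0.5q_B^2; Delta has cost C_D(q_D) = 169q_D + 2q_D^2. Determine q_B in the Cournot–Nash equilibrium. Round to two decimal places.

Bastion's profit: π_B = (431 - 4Q)q_B - (82q_B + (1/2)q_B²). Setting ∂π_B/∂q_B = 0: 349 - 9q_B - 4(q_D) = 0.
Delta's first-order condition: 262 - 12q_D - 4(q_B) = 0.
So q_B = (349 - 4q_D)/9 and q_D = (262 - 4q_B)/12.
Substituting one into the other gives q_B = 785/23 and q_D = 481/46.

34.13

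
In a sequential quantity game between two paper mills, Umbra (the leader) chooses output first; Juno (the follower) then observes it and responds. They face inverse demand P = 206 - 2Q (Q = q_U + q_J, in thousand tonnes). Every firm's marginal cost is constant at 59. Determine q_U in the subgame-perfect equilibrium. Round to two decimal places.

36.75

Solve by backward induction. Given q_U, the follower Juno maximises π_J = (206 - 2q_U - 2q_J)q_J - 59q_J.
Setting the follower's marginal profit to zero, 147 - 2q_U - 4q_J = 0, i.e. q_J = (147 - 2q_U)/4.
The leader anticipates this reaction. Substituting into P = 206 - 2Q gives P = 265/2 - q_U, so π_U = (265/2 - q_U)q_U - 59q_U.
Leader FOC: 147/2 - 2q_U = 0, so q_U = 147/4.
Then q_J = (147 - 2·(147/4))/4 = 147/8.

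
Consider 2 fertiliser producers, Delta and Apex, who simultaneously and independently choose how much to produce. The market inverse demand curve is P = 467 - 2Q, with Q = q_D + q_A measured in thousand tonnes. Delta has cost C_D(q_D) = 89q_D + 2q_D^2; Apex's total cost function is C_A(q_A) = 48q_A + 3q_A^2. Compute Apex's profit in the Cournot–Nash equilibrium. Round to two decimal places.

5833.81

Delta's profit: π_D = (467 - 2Q)q_D - (89q_D + 2q_D²). Setting ∂π_D/∂q_D = 0: 378 - 8q_D - 2(q_A) = 0.
Apex's first-order condition: 419 - 10q_A - 2(q_D) = 0.
Rearranging gives the reaction functions q_D = (378 - 2q_A)/8 and q_A = (419 - 2q_D)/10.
Substituting one into the other gives q_D = 1471/38 and q_A = 649/19.
Price P = 467 - 2·72.8684 = 321.2632.
Apex's profit: 321.2632·(649/19) - 48·(649/19) - 3(649/19)² = 5833.8089.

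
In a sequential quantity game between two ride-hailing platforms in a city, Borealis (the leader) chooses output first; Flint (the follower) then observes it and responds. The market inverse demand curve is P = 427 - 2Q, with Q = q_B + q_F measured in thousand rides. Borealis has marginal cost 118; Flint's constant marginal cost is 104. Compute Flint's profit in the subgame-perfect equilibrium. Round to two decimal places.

Solve by backward induction. Given q_B, the follower Flint maximises π_F = (427 - 2q_B - 2q_F)q_F - 104q_F.
∂π_F/∂q_F = 323 - 2q_B - 4q_F = 0 gives the reaction function q_F = (323 - 2q_B)/4.
The leader anticipates this reaction. Substituting into P = 427 - 2Q gives P = 531/2 - q_B, so π_B = (531/2 - q_B)q_B - 118q_B.
Maximising: ∂π_B/∂q_B = 295/2 - 2q_B = 0, giving q_B = 295/4.
Then q_F = (323 - 2·(295/4))/4 = 351/8.
Price P = 427 - 2·(941/8) = 767/4.
Flint's profit: (767/4 - 104)·(351/8) = 3850.0313.

3850.03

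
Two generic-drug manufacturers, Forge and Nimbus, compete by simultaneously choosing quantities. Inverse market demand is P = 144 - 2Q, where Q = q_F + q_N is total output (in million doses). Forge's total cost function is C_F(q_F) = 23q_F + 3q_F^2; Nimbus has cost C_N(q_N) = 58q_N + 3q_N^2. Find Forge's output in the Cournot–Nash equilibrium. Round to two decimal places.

Forge's profit: π_F = (144 - 2Q)q_F - (23q_F + 3q_F²). Setting ∂π_F/∂q_F = 0: 121 - 10q_F - 2(q_N) = 0.
Nimbus's profit: π_N = (144 - 2Q)q_N - (58q_N + 3q_N²). Setting ∂π_N/∂q_N = 0: 86 - 10q_N - 2(q_F) = 0.
Best responses: q_F = (121 - 2q_N)/10, q_N = (86 - 2q_F)/10.
Solving the pair: q_F = 173/16, q_N = 103/16.

10.81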